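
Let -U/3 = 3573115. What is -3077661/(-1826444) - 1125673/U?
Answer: 35046488748857/19578283359180 ≈ 1.7901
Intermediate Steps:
U = -10719345 (U = -3*3573115 = -10719345)
-3077661/(-1826444) - 1125673/U = -3077661/(-1826444) - 1125673/(-10719345) = -3077661*(-1/1826444) - 1125673*(-1/10719345) = 3077661/1826444 + 1125673/10719345 = 35046488748857/19578283359180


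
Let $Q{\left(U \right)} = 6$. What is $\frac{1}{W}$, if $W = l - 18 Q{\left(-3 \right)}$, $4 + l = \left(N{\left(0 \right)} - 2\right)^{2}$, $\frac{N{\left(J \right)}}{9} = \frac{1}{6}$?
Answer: $- \frac{4}{447} \approx -0.0089485$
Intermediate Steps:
$N{\left(J \right)} = \frac{3}{2}$ ($N{\left(J \right)} = \frac{9}{6} = 9 \cdot \frac{1}{6} = \frac{3}{2}$)
$l = - \frac{15}{4}$ ($l = -4 + \left(\frac{3}{2} - 2\right)^{2} = -4 + \left(- \frac{1}{2}\right)^{2} = -4 + \frac{1}{4} = - \frac{15}{4} \approx -3.75$)
$W = - \frac{447}{4}$ ($W = - \frac{15}{4} - 108 = - \frac{447}{4} \approx -111.75$)
$\frac{1}{W} = \frac{1}{- \frac{447}{4}} = - \frac{4}{447}$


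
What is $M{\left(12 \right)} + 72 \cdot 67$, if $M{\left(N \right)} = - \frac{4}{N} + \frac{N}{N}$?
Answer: $\frac{14474}{3} \approx 4824.7$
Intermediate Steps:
$M{\left(N \right)} = 1 - \frac{4}{N}$ ($M{\left(N \right)} = - \frac{4}{N} + 1 = 1 - \frac{4}{N}$)
$M{\left(12 \right)} + 72 \cdot 67 = \frac{-4 + 12}{12} + 72 \cdot 67 = \frac{1}{12} \cdot 8 + 4824 = \frac{2}{3} + 4824 = \frac{14474}{3}$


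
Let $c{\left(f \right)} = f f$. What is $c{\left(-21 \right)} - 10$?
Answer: $431$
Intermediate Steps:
$c{\left(f \right)} = f^{2}$
$c{\left(-21 \right)} - 10 = \left(-21\right)^{2} - 10 = 441 - 10 = 431$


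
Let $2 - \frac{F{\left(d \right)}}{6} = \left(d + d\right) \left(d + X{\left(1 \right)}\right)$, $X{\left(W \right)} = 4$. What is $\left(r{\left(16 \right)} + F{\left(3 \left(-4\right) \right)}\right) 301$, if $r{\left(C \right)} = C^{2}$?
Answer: $-266084$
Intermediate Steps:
$F{\left(d \right)} = 12 - 12 d \left(4 + d\right)$ ($F{\left(d \right)} = 12 - 6 \left(d + d\right) \left(d + 4\right) = 12 - 6 \cdot 2 d \left(4 + d\right) = 12 - 12 d \left(4 + d\right)$)
$\left(r{\left(16 \right)} + F{\left(3 \left(-4\right) \right)}\right) 301 = \left(16^{2} - \left(-12 + 1728 + 48 \cdot 3 \left(-4\right)\right)\right) 301 = \left(256 - \left(-588 + 1728\right)\right) 301 = \left(256 + \left(12 + 576 - 1728\right)\right) 301 = \left(256 - 1140\right) 301 = \left(-884\right) 301 = -266084$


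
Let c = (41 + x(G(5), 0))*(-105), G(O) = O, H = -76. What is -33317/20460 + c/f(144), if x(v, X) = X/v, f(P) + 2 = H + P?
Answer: -1367867/20460 ≈ -66.856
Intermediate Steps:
f(P) = -78 + P (f(P) = -2 + (-76 + P) = -78 + P)
x(v, X) = X/v
c = -4305 (c = (41 + 0/5)*(-105) = (41 + 0*(⅕))*(-105) = (41 + 0)*(-105) = 41*(-105) = -4305)
-33317/20460 + c/f(144) = -33317/20460 - 4305/(-78 + 144) = -33317*1/20460 - 4305/66 = -33317/20460 - 4305*1/66 = -33317/20460 - 1435/22 = -1367867/20460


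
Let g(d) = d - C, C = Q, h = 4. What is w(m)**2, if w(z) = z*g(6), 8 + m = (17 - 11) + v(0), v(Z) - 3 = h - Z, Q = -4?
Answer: 2500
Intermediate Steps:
C = -4
g(d) = 4 + d (g(d) = d - 1*(-4) = d + 4 = 4 + d)
v(Z) = 7 - Z (v(Z) = 3 + (4 - Z) = 7 - Z)
m = 5 (m = -8 + ((17 - 11) + (7 - 1*0)) = -8 + (6 + (7 + 0)) = -8 + (6 + 7) = -8 + 13 = 5)
w(z) = 10*z (w(z) = z*(4 + 6) = z*10 = 10*z)
w(m)**2 = (10*5)**2 = 50**2 = 2500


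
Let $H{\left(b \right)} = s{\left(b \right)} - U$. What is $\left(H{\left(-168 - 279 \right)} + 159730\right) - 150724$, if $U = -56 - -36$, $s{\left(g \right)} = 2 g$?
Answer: $8132$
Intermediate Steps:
$U = -20$ ($U = -56 + 36 = -20$)
$H{\left(b \right)} = 20 + 2 b$ ($H{\left(b \right)} = 2 b - -20 = 2 b + 20 = 20 + 2 b$)
$\left(H{\left(-168 - 279 \right)} + 159730\right) - 150724 = \left(\left(20 + 2 \left(-168 - 279\right)\right) + 159730\right) - 150724 = \left(\left(20 + 2 \left(-447\right)\right) + 159730\right) - 150724 = \left(\left(20 - 894\right) + 159730\right) - 150724 = \left(-874 + 159730\right) - 150724 = 158856 - 150724 = 8132$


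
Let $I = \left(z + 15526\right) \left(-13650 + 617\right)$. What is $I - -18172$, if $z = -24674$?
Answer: $119244056$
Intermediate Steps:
$I = 119225884$ ($I = \left(-24674 + 15526\right) \left(-13650 + 617\right) = \left(-9148\right) \left(-13033\right) = 119225884$)
$I - -18172 = 119225884 - -18172 = 119225884 + 18172 = 119244056$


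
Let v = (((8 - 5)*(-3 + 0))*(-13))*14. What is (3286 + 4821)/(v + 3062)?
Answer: 8107/4700 ≈ 1.7249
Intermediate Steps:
v = 1638 (v = ((3*(-3))*(-13))*14 = -9*(-13)*14 = 117*14 = 1638)
(3286 + 4821)/(v + 3062) = (3286 + 4821)/(1638 + 3062) = 8107/4700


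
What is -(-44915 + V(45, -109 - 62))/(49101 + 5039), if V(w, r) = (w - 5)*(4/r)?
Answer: 1536125/1851588 ≈ 0.82963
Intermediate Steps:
V(w, r) = 4*(-5 + w)/r (V(w, r) = (-5 + w)*(4/r) = 4*(-5 + w)/r)
-(-44915 + V(45, -109 - 62))/(49101 + 5039) = -(-44915 + 4*(-5 + 45)/(-109 - 62))/(49101 + 5039) = -(-44915 + 4*40/(-171))/54140 = -(-44915 + 4*(-1/171)*40)/54140 = -(-44915 - 160/171)/54140 = -(-7680625)/(171*54140) = -1*(-1536125/1851588) = 1536125/1851588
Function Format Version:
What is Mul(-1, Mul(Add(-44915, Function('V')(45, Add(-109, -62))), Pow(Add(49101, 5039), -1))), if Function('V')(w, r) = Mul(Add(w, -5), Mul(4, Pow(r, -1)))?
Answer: Rational(1536125, 1851588) ≈ 0.82963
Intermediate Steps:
Function('V')(w, r) = Mul(4, Pow(r, -1), Add(-5, w)) (Function('V')(w, r) = Mul(Add(-5, w), Mul(4, Pow(r, -1))) = Mul(4, Pow(r, -1), Add(-5, w)))
Mul(-1, Mul(Add(-44915, Function('V')(45, Add(-109, -62))), Pow(Add(49101, 5039), -1))) = Mul(-1, Mul(Add(-44915, Mul(4, Pow(Add(-109, -62), -1), Add(-5, 45))), Pow(Add(49101, 5039), -1))) = Mul(-1, Mul(Add(-44915, Mul(4, Pow(-171, -1), 40)), Pow(54140, -1))) = Mul(-1, Mul(Add(-44915, Mul(4, Rational(-1, 171), 40)), Rational(1, 54140))) = Mul(-1, Mul(Add(-44915, Rational(-160, 171)), Rational(1, 54140))) = Mul(-1, Mul(Rational(-7680625, 171), Rational(1, 54140))) = Mul(-1, Rational(-1536125, 1851588)) = Rational(1536125, 1851588)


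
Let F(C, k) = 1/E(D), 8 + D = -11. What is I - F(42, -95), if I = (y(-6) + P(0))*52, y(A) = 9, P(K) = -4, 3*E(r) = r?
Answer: 4943/19 ≈ 260.16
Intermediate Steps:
D = -19 (D = -8 - 11 = -19)
E(r) = r/3
F(C, k) = -3/19 (F(C, k) = 1/((⅓)*(-19)) = 1/(-19/3) = -3/19)
I = 260 (I = (9 - 4)*52 = 5*52 = 260)
I - F(42, -95) = 260 - 1*(-3/19) = 260 + 3/19 = 4943/19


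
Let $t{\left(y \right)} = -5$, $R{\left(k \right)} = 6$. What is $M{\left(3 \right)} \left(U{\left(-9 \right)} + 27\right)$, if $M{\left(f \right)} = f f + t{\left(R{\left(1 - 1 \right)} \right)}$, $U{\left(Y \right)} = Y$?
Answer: $72$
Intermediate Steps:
$M{\left(f \right)} = -5 + f^{2}$ ($M{\left(f \right)} = f f - 5 = f^{2} - 5 = -5 + f^{2}$)
$M{\left(3 \right)} \left(U{\left(-9 \right)} + 27\right) = \left(-5 + 3^{2}\right) \left(-9 + 27\right) = \left(-5 + 9\right) 18 = 4 \cdot 18 = 72$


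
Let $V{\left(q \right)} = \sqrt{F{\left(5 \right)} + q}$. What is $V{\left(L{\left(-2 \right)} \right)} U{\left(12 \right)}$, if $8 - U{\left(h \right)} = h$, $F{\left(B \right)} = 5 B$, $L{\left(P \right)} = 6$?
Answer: $- 4 \sqrt{31} \approx -22.271$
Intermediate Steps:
$U{\left(h \right)} = 8 - h$
$V{\left(q \right)} = \sqrt{25 + q}$ ($V{\left(q \right)} = \sqrt{5 \cdot 5 + q} = \sqrt{25 + q}$)
$V{\left(L{\left(-2 \right)} \right)} U{\left(12 \right)} = \sqrt{25 + 6} \left(8 - 12\right) = \sqrt{31} \left(8 - 12\right) = \sqrt{31} \left(-4\right) = - 4 \sqrt{31}$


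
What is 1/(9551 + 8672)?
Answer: 1/18223 ≈ 5.4876e-5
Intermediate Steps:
1/(9551 + 8672) = 1/18223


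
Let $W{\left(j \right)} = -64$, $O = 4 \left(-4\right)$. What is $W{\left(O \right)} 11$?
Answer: $-704$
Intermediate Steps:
$O = -16$
$W{\left(O \right)} 11 = \left(-64\right) 11 = -704$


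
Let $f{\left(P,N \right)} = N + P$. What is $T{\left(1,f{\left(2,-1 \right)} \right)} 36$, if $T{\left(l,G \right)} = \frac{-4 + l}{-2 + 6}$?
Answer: $-27$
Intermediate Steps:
$T{\left(l,G \right)} = -1 + \frac{l}{4}$ ($T{\left(l,G \right)} = \frac{-4 + l}{4} = \left(-4 + l\right) \frac{1}{4} = -1 + \frac{l}{4}$)
$T{\left(1,f{\left(2,-1 \right)} \right)} 36 = \left(-1 + \frac{1}{4} \cdot 1\right) 36 = \left(-1 + \frac{1}{4}\right) 36 = \left(- \frac{3}{4}\right) 36 = -27$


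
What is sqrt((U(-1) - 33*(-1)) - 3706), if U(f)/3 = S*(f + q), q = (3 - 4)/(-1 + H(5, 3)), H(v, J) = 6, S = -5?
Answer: I*sqrt(3655) ≈ 60.457*I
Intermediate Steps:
q = -1/5 (q = (3 - 4)/(-1 + 6) = -1/5 ≈ -0.20000)
U(f) = 3 - 15*f (U(f) = 3*(-5*(f - 1/5)) = 3*(-5*(-1/5 + f)) = 3*(1 - 5*f) = 3 - 15*f)
sqrt((U(-1) - 33*(-1)) - 3706) = sqrt(((3 - 15*(-1)) - 33*(-1)) - 3706) = sqrt(((3 + 15) + 33) - 3706) = sqrt((18 + 33) - 3706) = sqrt(51 - 3706) = sqrt(-3655) = I*sqrt(3655)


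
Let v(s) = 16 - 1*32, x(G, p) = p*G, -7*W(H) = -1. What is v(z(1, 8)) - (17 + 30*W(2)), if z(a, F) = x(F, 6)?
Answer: -261/7 ≈ -37.286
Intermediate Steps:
W(H) = ⅐ (W(H) = -⅐*(-1) = ⅐)
x(G, p) = G*p
z(a, F) = 6*F (z(a, F) = F*6 = 6*F)
v(s) = -16 (v(s) = 16 - 32 = -16)
v(z(1, 8)) - (17 + 30*W(2)) = -16 - (17 + 30*(⅐)) = -16 - (17 + 30/7) = -16 - 1*149/7 = -16 - 149/7 = -261/7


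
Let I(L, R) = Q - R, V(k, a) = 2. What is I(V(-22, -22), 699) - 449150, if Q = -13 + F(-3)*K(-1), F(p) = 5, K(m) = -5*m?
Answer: -449837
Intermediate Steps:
Q = 12 (Q = -13 + 5*(-5*(-1)) = -13 + 5*5 = -13 + 25 = 12)
I(L, R) = 12 - R
I(V(-22, -22), 699) - 449150 = (12 - 1*699) - 449150 = (12 - 699) - 449150 = -687 - 449150 = -449837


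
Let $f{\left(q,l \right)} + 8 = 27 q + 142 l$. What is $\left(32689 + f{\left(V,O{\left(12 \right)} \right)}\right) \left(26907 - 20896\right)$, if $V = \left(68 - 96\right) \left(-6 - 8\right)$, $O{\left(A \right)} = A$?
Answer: $270308659$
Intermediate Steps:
$V = 392$ ($V = - 28 \left(-6 + \left(-49 + 41\right)\right) = - 28 \left(-6 - 8\right) = \left(-28\right) \left(-14\right) = 392$)
$f{\left(q,l \right)} = -8 + 27 q + 142 l$ ($f{\left(q,l \right)} = -8 + \left(27 q + 142 l\right) = -8 + 27 q + 142 l$)
$\left(32689 + f{\left(V,O{\left(12 \right)} \right)}\right) \left(26907 - 20896\right) = \left(32689 + \left(-8 + 27 \cdot 392 + 142 \cdot 12\right)\right) \left(26907 - 20896\right) = \left(32689 + \left(-8 + 10584 + 1704\right)\right) 6011 = \left(32689 + 12280\right) 6011 = 44969 \cdot 6011 = 270308659$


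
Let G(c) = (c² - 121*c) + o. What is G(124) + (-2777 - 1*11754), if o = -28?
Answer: -14187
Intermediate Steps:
G(c) = -28 + c² - 121*c (G(c) = (c² - 121*c) - 28 = -28 + c² - 121*c)
G(124) + (-2777 - 1*11754) = (-28 + 124² - 121*124) + (-2777 - 1*11754) = (-28 + 15376 - 15004) + (-2777 - 11754) = 344 - 14531 = -14187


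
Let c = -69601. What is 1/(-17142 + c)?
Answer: -1/86743 ≈ -1.1528e-5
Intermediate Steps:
1/(-17142 + c) = 1/(-17142 - 69601) = 1/(-86743) = -1/86743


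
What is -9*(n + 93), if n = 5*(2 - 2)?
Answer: -837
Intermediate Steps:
n = 0 (n = 5*0 = 0)
-9*(n + 93) = -9*(0 + 93) = -9*93 = -837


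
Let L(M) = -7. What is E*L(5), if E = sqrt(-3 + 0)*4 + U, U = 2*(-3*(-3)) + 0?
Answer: -126 - 28*I*sqrt(3) ≈ -126.0 - 48.497*I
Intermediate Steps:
U = 18 (U = 2*9 + 0 = 18 + 0 = 18)
E = 18 + 4*I*sqrt(3) (E = sqrt(-3 + 0)*4 + 18 = sqrt(-3)*4 + 18 = (I*sqrt(3))*4 + 18 = 4*I*sqrt(3) + 18 = 18 + 4*I*sqrt(3) ≈ 18.0 + 6.9282*I)
E*L(5) = (18 + 4*I*sqrt(3))*(-7) = -126 - 28*I*sqrt(3)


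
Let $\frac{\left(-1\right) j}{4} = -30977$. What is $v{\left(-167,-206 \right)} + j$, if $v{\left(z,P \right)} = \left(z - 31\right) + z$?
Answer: $123543$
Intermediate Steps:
$j = 123908$ ($j = \left(-4\right) \left(-30977\right) = 123908$)
$v{\left(z,P \right)} = -31 + 2 z$ ($v{\left(z,P \right)} = \left(-31 + z\right) + z = -31 + 2 z$)
$v{\left(-167,-206 \right)} + j = \left(-31 + 2 \left(-167\right)\right) + 123908 = \left(-31 - 334\right) + 123908 = -365 + 123908 = 123543$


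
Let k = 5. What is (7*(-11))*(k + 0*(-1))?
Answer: -385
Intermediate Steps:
(7*(-11))*(k + 0*(-1)) = (7*(-11))*(5 + 0*(-1)) = -77*(5 + 0) = -77*5 = -385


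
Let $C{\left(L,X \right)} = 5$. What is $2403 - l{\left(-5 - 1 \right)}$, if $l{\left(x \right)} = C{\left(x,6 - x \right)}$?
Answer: $2398$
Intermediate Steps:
$l{\left(x \right)} = 5$
$2403 - l{\left(-5 - 1 \right)} = 2403 - 5 = 2398$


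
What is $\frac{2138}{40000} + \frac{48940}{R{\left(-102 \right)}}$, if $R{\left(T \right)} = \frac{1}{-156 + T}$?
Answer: $- \frac{252530398931}{20000} \approx -1.2627 \cdot 10^{7}$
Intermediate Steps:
$\frac{2138}{40000} + \frac{48940}{R{\left(-102 \right)}} = \frac{2138}{40000} + \frac{48940}{\frac{1}{-156 - 102}} = 2138 \cdot \frac{1}{40000} + \frac{48940}{\frac{1}{-258}} = \frac{1069}{20000} + \frac{48940}{- \frac{1}{258}} = \frac{1069}{20000} + 48940 \left(-258\right) = \frac{1069}{20000} - 12626520 = - \frac{252530398931}{20000}$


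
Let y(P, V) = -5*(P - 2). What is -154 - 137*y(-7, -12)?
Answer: -6319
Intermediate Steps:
y(P, V) = 10 - 5*P (y(P, V) = -5*(-2 + P) = 10 - 5*P)
-154 - 137*y(-7, -12) = -154 - 137*(10 - 5*(-7)) = -154 - 137*(10 + 35) = -154 - 137*45 = -154 - 6165 = -6319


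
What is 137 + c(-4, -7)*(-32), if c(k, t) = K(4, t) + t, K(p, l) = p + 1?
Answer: 201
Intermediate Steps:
K(p, l) = 1 + p
c(k, t) = 5 + t (c(k, t) = (1 + 4) + t = 5 + t)
137 + c(-4, -7)*(-32) = 137 + (5 - 7)*(-32) = 137 - 2*(-32) = 137 + 64 = 201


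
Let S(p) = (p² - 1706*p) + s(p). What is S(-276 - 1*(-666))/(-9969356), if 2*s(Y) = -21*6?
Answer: 513303/9969356 ≈ 0.051488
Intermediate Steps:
s(Y) = -63 (s(Y) = (-21*6)/2 = (½)*(-126) = -63)
S(p) = -63 + p² - 1706*p (S(p) = (p² - 1706*p) - 63 = -63 + p² - 1706*p)
S(-276 - 1*(-666))/(-9969356) = (-63 + (-276 - 1*(-666))² - 1706*(-276 - 1*(-666)))/(-9969356) = (-63 + (-276 + 666)² - 1706*(-276 + 666))*(-1/9969356) = (-63 + 390² - 1706*390)*(-1/9969356) = (-63 + 152100 - 665340)*(-1/9969356) = -513303*(-1/9969356) = 513303/9969356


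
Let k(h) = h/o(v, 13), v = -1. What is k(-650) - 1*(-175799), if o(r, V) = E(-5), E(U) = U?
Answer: 175929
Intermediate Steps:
o(r, V) = -5
k(h) = -h/5 (k(h) = h/(-5) = h*(-⅕) = -h/5)
k(-650) - 1*(-175799) = -⅕*(-650) - 1*(-175799) = 130 + 175799 = 175929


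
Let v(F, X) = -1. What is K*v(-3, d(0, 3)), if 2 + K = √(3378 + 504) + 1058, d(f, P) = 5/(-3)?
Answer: -1056 - √3882 ≈ -1118.3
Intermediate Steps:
d(f, P) = -5/3 (d(f, P) = 5*(-⅓) = -5/3)
K = 1056 + √3882 (K = -2 + (√(3378 + 504) + 1058) = -2 + (√3882 + 1058) = -2 + (1058 + √3882) = 1056 + √3882 ≈ 1118.3)
K*v(-3, d(0, 3)) = (1056 + √3882)*(-1) = -1056 - √3882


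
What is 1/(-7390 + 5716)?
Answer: -1/1674 ≈ -0.00059737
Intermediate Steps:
1/(-7390 + 5716) = 1/(-1674) = -1/1674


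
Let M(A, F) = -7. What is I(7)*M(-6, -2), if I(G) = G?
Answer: -49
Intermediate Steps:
I(7)*M(-6, -2) = 7*(-7) = -49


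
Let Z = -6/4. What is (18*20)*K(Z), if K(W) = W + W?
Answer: -1080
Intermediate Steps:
Z = -3/2 (Z = -6*¼ = -3/2 ≈ -1.5000)
K(W) = 2*W
(18*20)*K(Z) = (18*20)*(2*(-3/2)) = 360*(-3) = -1080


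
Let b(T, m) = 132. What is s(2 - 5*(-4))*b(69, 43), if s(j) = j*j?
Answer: 63888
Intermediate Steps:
s(j) = j²
s(2 - 5*(-4))*b(69, 43) = (2 - 5*(-4))²*132 = (2 + 20)²*132 = 22²*132 = 484*132 = 63888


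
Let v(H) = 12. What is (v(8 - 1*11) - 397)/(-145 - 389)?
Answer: 385/534 ≈ 0.72097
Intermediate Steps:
(v(8 - 1*11) - 397)/(-145 - 389) = (12 - 397)/(-145 - 389) = -385/(-534) = -385*(-1/534) = 385/534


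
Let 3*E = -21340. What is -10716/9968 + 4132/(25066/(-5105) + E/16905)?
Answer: -266957703025311/343936592188 ≈ -776.18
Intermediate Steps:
E = -21340/3 (E = (1/3)*(-21340) = -21340/3 ≈ -7113.3)
-10716/9968 + 4132/(25066/(-5105) + E/16905) = -10716/9968 + 4132/(25066/(-5105) - 21340/3/16905) = -10716*1/9968 + 4132/(25066*(-1/5105) - 21340/3*1/16905) = -2679/2492 + 4132/(-25066/5105 - 4268/10143) = -2679/2492 + 4132/(-276032578/51780015) = -2679/2492 + 4132*(-51780015/276032578) = -2679/2492 - 106977510990/138016289 = -266957703025311/343936592188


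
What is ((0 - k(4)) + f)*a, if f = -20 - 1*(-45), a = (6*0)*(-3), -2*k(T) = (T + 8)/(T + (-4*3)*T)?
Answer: 0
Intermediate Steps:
k(T) = (8 + T)/(22*T) (k(T) = -(T + 8)/(2*(T + (-4*3)*T)) = -(8 + T)/(2*(T - 12*T)) = -(8 + T)/(2*((-11*T))) = -(8 + T)*(-1/(11*T))/2 = -(-1)*(8 + T)/(22*T) = (8 + T)/(22*T))
a = 0 (a = 0*(-3) = 0)
f = 25 (f = -20 + 45 = 25)
((0 - k(4)) + f)*a = ((0 - (8 + 4)/(22*4)) + 25)*0 = ((0 - 12/(22*4)) + 25)*0 = ((0 - 1*3/22) + 25)*0 = ((0 - 3/22) + 25)*0 = (-3/22 + 25)*0 = (547/22)*0 = 0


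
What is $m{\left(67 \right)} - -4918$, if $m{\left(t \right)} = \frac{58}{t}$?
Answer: $\frac{329564}{67} \approx 4918.9$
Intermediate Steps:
$m{\left(67 \right)} - -4918 = \frac{58}{67} - -4918 = 58 \cdot \frac{1}{67} + 4918 = \frac{58}{67} + 4918 = \frac{329564}{67}$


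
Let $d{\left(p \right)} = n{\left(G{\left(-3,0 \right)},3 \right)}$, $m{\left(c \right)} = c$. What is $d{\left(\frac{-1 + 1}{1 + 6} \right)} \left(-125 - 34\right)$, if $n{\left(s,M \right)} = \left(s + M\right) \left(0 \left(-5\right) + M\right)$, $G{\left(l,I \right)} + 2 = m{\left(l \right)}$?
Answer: $954$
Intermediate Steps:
$G{\left(l,I \right)} = -2 + l$
$n{\left(s,M \right)} = M \left(M + s\right)$ ($n{\left(s,M \right)} = \left(M + s\right) \left(0 + M\right) = \left(M + s\right) M = M \left(M + s\right)$)
$d{\left(p \right)} = -6$ ($d{\left(p \right)} = 3 \left(3 - 5\right) = 3 \left(-2\right) = -6$)
$d{\left(\frac{-1 + 1}{1 + 6} \right)} \left(-125 - 34\right) = - 6 \left(-125 - 34\right) = \left(-6\right) \left(-159\right) = 954$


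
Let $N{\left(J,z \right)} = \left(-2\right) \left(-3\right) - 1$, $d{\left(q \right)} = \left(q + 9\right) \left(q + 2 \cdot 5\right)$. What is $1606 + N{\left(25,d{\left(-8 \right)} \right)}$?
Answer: $1611$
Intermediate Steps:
$d{\left(q \right)} = \left(9 + q\right) \left(10 + q\right)$ ($d{\left(q \right)} = \left(9 + q\right) \left(q + 10\right) = \left(9 + q\right) \left(10 + q\right)$)
$N{\left(J,z \right)} = 5$ ($N{\left(J,z \right)} = 6 - 1 = 5$)
$1606 + N{\left(25,d{\left(-8 \right)} \right)} = 1606 + 5 = 1611$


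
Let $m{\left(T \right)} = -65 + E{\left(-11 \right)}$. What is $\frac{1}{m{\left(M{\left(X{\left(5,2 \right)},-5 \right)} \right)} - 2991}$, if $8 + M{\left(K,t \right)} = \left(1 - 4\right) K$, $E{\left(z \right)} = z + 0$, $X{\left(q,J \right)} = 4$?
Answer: $- \frac{1}{3067} \approx -0.00032605$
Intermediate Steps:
$E{\left(z \right)} = z$
$M{\left(K,t \right)} = -8 - 3 K$ ($M{\left(K,t \right)} = -8 + \left(1 - 4\right) K = -8 - 3 K$)
$m{\left(T \right)} = -76$ ($m{\left(T \right)} = -65 - 11 = -76$)
$\frac{1}{m{\left(M{\left(X{\left(5,2 \right)},-5 \right)} \right)} - 2991} = \frac{1}{-76 - 2991} = \frac{1}{-3067} = - \frac{1}{3067}$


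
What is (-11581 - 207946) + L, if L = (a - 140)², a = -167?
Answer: -125278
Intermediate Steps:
L = 94249 (L = (-167 - 140)² = (-307)² = 94249)
(-11581 - 207946) + L = (-11581 - 207946) + 94249 = -219527 + 94249 = -125278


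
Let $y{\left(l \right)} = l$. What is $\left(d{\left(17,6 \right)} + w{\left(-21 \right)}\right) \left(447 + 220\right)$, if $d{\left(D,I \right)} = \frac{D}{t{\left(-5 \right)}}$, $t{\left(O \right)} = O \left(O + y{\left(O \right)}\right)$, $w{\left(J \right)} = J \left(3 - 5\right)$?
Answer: $\frac{1412039}{50} \approx 28241.0$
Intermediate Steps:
$w{\left(J \right)} = - 2 J$ ($w{\left(J \right)} = J \left(-2\right) = - 2 J$)
$t{\left(O \right)} = 2 O^{2}$ ($t{\left(O \right)} = O \left(O + O\right) = O 2 O = 2 O^{2}$)
$d{\left(D,I \right)} = \frac{D}{50}$ ($d{\left(D,I \right)} = \frac{D}{2 \left(-5\right)^{2}} = \frac{D}{2 \cdot 25} = \frac{D}{50}$)
$\left(d{\left(17,6 \right)} + w{\left(-21 \right)}\right) \left(447 + 220\right) = \left(\frac{1}{50} \cdot 17 - -42\right) \left(447 + 220\right) = \left(\frac{17}{50} + 42\right) 667 = \frac{2117}{50} \cdot 667 = \frac{1412039}{50}$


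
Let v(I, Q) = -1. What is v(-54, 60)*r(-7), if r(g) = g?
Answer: 7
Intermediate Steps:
v(-54, 60)*r(-7) = -1*(-7) = 7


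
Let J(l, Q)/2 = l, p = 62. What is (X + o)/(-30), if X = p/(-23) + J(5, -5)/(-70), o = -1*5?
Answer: 631/2415 ≈ 0.26128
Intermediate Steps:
J(l, Q) = 2*l
o = -5
X = -457/161 (X = 62/(-23) + (2*5)/(-70) = 62*(-1/23) + 10*(-1/70) = -62/23 - 1/7 = -457/161 ≈ -2.8385)
(X + o)/(-30) = (-457/161 - 5)/(-30) = -1262/161*(-1/30) = 631/2415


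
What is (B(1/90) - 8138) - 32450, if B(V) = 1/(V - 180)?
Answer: -657485102/16199 ≈ -40588.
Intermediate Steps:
B(V) = 1/(-180 + V)
(B(1/90) - 8138) - 32450 = (1/(-180 + 1/90) - 8138) - 32450 = (1/(-16199/90) - 8138) - 32450 = (-90/16199 - 8138) - 32450 = -131827552/16199 - 32450 = -657485102/16199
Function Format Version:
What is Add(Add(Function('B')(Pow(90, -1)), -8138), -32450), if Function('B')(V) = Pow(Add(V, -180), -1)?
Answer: Rational(-657485102, 16199) ≈ -40588.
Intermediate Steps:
Function('B')(V) = Pow(Add(-180, V), -1)
Add(Add(Function('B')(Pow(90, -1)), -8138), -32450) = Add(Add(Pow(Add(-180, Pow(90, -1)), -1), -8138), -32450) = Add(Add(Pow(Add(-180, Rational(1, 90)), -1), -8138), -32450) = Add(Add(Pow(Rational(-16199, 90), -1), -8138), -32450) = Add(Add(Rational(-90, 16199), -8138), -32450) = Add(Rational(-131827552, 16199), -32450) = Rational(-657485102, 16199)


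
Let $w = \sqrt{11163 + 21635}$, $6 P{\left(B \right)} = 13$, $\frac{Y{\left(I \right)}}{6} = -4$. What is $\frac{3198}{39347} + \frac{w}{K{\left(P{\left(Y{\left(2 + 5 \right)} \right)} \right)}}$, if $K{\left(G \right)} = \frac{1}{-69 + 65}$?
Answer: $\frac{3198}{39347} - 92 \sqrt{62} \approx -724.33$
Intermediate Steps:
$Y{\left(I \right)} = -24$ ($Y{\left(I \right)} = 6 \left(-4\right) = -24$)
$P{\left(B \right)} = \frac{13}{6}$ ($P{\left(B \right)} = \frac{1}{6} \cdot 13 = \frac{13}{6}$)
$K{\left(G \right)} = - \frac{1}{4}$ ($K{\left(G \right)} = \frac{1}{-4} = - \frac{1}{4}$)
$w = 23 \sqrt{62}$ ($w = \sqrt{32798} = 23 \sqrt{62} \approx 181.1$)
$\frac{3198}{39347} + \frac{w}{K{\left(P{\left(Y{\left(2 + 5 \right)} \right)} \right)}} = \frac{3198}{39347} + \frac{23 \sqrt{62}}{- \frac{1}{4}} = 3198 \cdot \frac{1}{39347} + 23 \sqrt{62} \left(-4\right) = \frac{3198}{39347} - 92 \sqrt{62}$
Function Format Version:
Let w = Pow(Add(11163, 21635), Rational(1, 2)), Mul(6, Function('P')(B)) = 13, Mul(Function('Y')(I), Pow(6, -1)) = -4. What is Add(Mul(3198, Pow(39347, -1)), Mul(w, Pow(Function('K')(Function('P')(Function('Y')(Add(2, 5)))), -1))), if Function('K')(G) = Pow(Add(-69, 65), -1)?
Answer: Add(Rational(3198, 39347), Mul(-92, Pow(62, Rational(1, 2)))) ≈ -724.33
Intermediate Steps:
Function('Y')(I) = -24 (Function('Y')(I) = Mul(6, -4) = -24)
Function('P')(B) = Rational(13, 6) (Function('P')(B) = Mul(Rational(1, 6), 13) = Rational(13, 6))
Function('K')(G) = Rational(-1, 4) (Function('K')(G) = Pow(-4, -1) = Rational(-1, 4))
w = Mul(23, Pow(62, Rational(1, 2))) (w = Pow(32798, Rational(1, 2)) = Mul(23, Pow(62, Rational(1, 2))) ≈ 181.10)
Add(Mul(3198, Pow(39347, -1)), Mul(w, Pow(Function('K')(Function('P')(Function('Y')(Add(2, 5)))), -1))) = Add(Mul(3198, Pow(39347, -1)), Mul(Mul(23, Pow(62, Rational(1, 2))), Pow(Rational(-1, 4), -1))) = Add(Mul(3198, Rational(1, 39347)), Mul(Mul(23, Pow(62, Rational(1, 2))), -4)) = Add(Rational(3198, 39347), Mul(-92, Pow(62, Rational(1, 2))))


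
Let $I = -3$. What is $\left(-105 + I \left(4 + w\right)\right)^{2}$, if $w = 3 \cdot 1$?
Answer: $15876$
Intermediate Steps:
$w = 3$
$\left(-105 + I \left(4 + w\right)\right)^{2} = \left(-105 - 3 \left(4 + 3\right)\right)^{2} = \left(-105 - 21\right)^{2} = \left(-126\right)^{2} = 15876$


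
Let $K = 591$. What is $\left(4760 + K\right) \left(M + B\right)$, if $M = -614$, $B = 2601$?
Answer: $10632437$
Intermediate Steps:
$\left(4760 + K\right) \left(M + B\right) = \left(4760 + 591\right) \left(-614 + 2601\right) = 5351 \cdot 1987 = 10632437$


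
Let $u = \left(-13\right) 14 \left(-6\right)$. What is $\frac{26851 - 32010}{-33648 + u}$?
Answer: $\frac{5159}{32556} \approx 0.15847$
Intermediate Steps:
$u = 1092$ ($u = \left(-182\right) \left(-6\right) = 1092$)
$\frac{26851 - 32010}{-33648 + u} = \frac{26851 - 32010}{-33648 + 1092} = - \frac{5159}{-32556} = \left(-5159\right) \left(- \frac{1}{32556}\right) = \frac{5159}{32556}$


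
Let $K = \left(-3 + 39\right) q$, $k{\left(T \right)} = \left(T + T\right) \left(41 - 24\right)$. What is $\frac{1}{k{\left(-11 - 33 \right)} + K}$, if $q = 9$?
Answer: $- \frac{1}{1172} \approx -0.00085324$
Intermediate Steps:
$k{\left(T \right)} = 34 T$ ($k{\left(T \right)} = 2 T 17 = 34 T$)
$K = 324$ ($K = \left(-3 + 39\right) 9 = 36 \cdot 9 = 324$)
$\frac{1}{k{\left(-11 - 33 \right)} + K} = \frac{1}{34 \left(-11 - 33\right) + 324} = \frac{1}{34 \left(-44\right) + 324} = \frac{1}{-1496 + 324} = \frac{1}{-1172} = - \frac{1}{1172}$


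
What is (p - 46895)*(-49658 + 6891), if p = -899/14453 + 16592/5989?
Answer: 173589143823509050/86559017 ≈ 2.0054e+9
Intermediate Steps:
p = 234420065/86559017 (p = -899*1/14453 + 16592*(1/5989) = -899/14453 + 16592/5989 = 234420065/86559017 ≈ 2.7082)
(p - 46895)*(-49658 + 6891) = (234420065/86559017 - 46895)*(-49658 + 6891) = -4058950682150/86559017*(-42767) = 173589143823509050/86559017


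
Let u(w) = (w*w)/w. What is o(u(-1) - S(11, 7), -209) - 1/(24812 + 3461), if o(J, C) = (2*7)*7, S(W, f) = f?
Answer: 2770753/28273 ≈ 98.000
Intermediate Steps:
u(w) = w (u(w) = w²/w = w)
o(J, C) = 98 (o(J, C) = 14*7 = 98)
o(u(-1) - S(11, 7), -209) - 1/(24812 + 3461) = 98 - 1/(24812 + 3461) = 98 - 1/28273 = 2770753/28273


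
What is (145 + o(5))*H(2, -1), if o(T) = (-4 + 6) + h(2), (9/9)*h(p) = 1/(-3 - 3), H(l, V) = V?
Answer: -881/6 ≈ -146.83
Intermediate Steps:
h(p) = -⅙ (h(p) = 1/(-3 - 3) = 1/(-6) = -⅙)
o(T) = 11/6 (o(T) = (-4 + 6) - ⅙ = 2 - ⅙ = 11/6)
(145 + o(5))*H(2, -1) = (145 + 11/6)*(-1) = (881/6)*(-1) = -881/6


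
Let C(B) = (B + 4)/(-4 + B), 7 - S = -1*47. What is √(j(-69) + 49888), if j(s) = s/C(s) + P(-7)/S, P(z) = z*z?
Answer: √68186846130/1170 ≈ 223.18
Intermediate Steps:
S = 54 (S = 7 - (-1)*47 = 7 - 1*(-47) = 7 + 47 = 54)
C(B) = (4 + B)/(-4 + B)
P(z) = z²
j(s) = 49/54 + s*(-4 + s)/(4 + s) (j(s) = s/(((4 + s)/(-4 + s))) + (-7)²/54 = s*((-4 + s)/(4 + s)) + 49*(1/54) = s*(-4 + s)/(4 + s) + 49/54 = 49/54 + s*(-4 + s)/(4 + s))
√(j(-69) + 49888) = √((196 - 167*(-69) + 54*(-69)²)/(54*(4 - 69)) + 49888) = √((1/54)*(196 + 11523 + 54*4761)/(-65) + 49888) = √((1/54)*(-1/65)*(196 + 11523 + 257094) + 49888) = √((1/54)*(-1/65)*268813 + 49888) = √(-268813/3510 + 49888) = √(174838067/3510) = √68186846130/1170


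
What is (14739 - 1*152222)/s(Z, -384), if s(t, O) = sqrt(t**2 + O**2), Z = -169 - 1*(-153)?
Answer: -137483*sqrt(577)/9232 ≈ -357.72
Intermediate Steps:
Z = -16 (Z = -169 + 153 = -16)
s(t, O) = sqrt(O**2 + t**2)
(14739 - 1*152222)/s(Z, -384) = (14739 - 1*152222)/(sqrt((-384)**2 + (-16)**2)) = (14739 - 152222)/(sqrt(147456 + 256)) = -137483*sqrt(577)/9232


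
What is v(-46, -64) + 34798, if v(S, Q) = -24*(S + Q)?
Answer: 37438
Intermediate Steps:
v(S, Q) = -24*Q - 24*S (v(S, Q) = -24*(Q + S) = -24*Q - 24*S)
v(-46, -64) + 34798 = (-24*(-64) - 24*(-46)) + 34798 = (1536 + 1104) + 34798 = 2640 + 34798 = 37438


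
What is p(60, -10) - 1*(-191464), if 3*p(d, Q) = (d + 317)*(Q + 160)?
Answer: 210314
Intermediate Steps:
p(d, Q) = (160 + Q)*(317 + d)/3 (p(d, Q) = ((d + 317)*(Q + 160))/3 = ((317 + d)*(160 + Q))/3 = ((160 + Q)*(317 + d))/3 = (160 + Q)*(317 + d)/3)
p(60, -10) - 1*(-191464) = (50720/3 + (160/3)*60 + (317/3)*(-10) + (⅓)*(-10)*60) - 1*(-191464) = (50720/3 + 3200 - 3170/3 - 200) + 191464 = 18850 + 191464 = 210314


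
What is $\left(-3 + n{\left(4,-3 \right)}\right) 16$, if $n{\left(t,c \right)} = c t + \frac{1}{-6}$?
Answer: $- \frac{728}{3} \approx -242.67$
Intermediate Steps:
$n{\left(t,c \right)} = - \frac{1}{6} + c t$ ($n{\left(t,c \right)} = c t - \frac{1}{6} = - \frac{1}{6} + c t$)
$\left(-3 + n{\left(4,-3 \right)}\right) 16 = \left(-3 - \frac{73}{6}\right) 16 = \left(- \frac{91}{6}\right) 16 = - \frac{728}{3}$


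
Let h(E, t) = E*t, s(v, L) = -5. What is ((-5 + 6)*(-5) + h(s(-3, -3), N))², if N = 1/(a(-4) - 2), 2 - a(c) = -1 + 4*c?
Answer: 8100/289 ≈ 28.028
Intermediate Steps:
a(c) = 3 - 4*c (a(c) = 2 - (-1 + 4*c) = 2 + (1 - 4*c) = 3 - 4*c)
N = 1/17 (N = 1/((3 - 4*(-4)) - 2) = 1/((3 + 16) - 2) = 1/(19 - 2) = 1/17 ≈ 0.058824)
((-5 + 6)*(-5) + h(s(-3, -3), N))² = ((-5 + 6)*(-5) - 5*1/17)² = (1*(-5) - 5/17)² = (-5 - 5/17)² = (-90/17)² = 8100/289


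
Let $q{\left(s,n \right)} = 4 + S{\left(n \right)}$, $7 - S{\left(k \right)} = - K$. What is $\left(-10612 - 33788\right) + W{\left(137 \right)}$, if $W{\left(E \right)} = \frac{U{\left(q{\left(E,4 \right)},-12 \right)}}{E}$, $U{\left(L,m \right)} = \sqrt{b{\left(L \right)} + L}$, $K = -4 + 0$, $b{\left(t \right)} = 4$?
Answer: $-44400 + \frac{\sqrt{11}}{137} \approx -44400.0$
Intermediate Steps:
$K = -4$
$S{\left(k \right)} = 3$ ($S{\left(k \right)} = 7 - \left(-1\right) \left(-4\right) = 7 - 4 = 3$)
$q{\left(s,n \right)} = 7$ ($q{\left(s,n \right)} = 4 + 3 = 7$)
$U{\left(L,m \right)} = \sqrt{4 + L}$
$W{\left(E \right)} = \frac{\sqrt{11}}{E}$ ($W{\left(E \right)} = \frac{\sqrt{4 + 7}}{E} = \frac{\sqrt{11}}{E}$)
$\left(-10612 - 33788\right) + W{\left(137 \right)} = \left(-10612 - 33788\right) + \frac{\sqrt{11}}{137} = -44400 + \sqrt{11} \cdot \frac{1}{137} = -44400 + \frac{\sqrt{11}}{137}$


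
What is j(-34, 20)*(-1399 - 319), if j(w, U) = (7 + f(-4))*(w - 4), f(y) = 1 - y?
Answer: 783408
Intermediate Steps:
j(w, U) = -48 + 12*w (j(w, U) = (7 + (1 - 1*(-4)))*(w - 4) = (7 + (1 + 4))*(-4 + w) = (7 + 5)*(-4 + w) = 12*(-4 + w) = -48 + 12*w)
j(-34, 20)*(-1399 - 319) = (-48 + 12*(-34))*(-1399 - 319) = (-48 - 408)*(-1718) = -456*(-1718) = 783408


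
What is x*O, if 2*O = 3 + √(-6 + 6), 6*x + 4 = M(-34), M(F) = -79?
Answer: -83/4 ≈ -20.750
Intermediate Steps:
x = -83/6 (x = -⅔ + (⅙)*(-79) = -⅔ - 79/6 = -83/6 ≈ -13.833)
O = 3/2 (O = (3 + √(-6 + 6))/2 = (3 + √0)/2 = (3 + 0)/2 = (½)*3 = 3/2 ≈ 1.5000)
x*O = -83/6*3/2 = -83/4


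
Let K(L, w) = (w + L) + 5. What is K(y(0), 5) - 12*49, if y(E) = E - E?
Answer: -578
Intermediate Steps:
y(E) = 0
K(L, w) = 5 + L + w (K(L, w) = (L + w) + 5 = 5 + L + w)
K(y(0), 5) - 12*49 = (5 + 0 + 5) - 12*49 = 10 - 588 = -578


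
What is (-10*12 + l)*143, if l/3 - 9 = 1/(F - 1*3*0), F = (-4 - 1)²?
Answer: -332046/25 ≈ -13282.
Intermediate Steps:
F = 25 (F = (-5)² = 25)
l = 678/25 (l = 27 + 3/(25 - 1*3*0) = 27 + 3/(25 - 3*0) = 27 + 3/(25 + 0) = 27 + 3/25 = 678/25 ≈ 27.120)
(-10*12 + l)*143 = (-10*12 + 678/25)*143 = (-120 + 678/25)*143 = -2322/25*143 = -332046/25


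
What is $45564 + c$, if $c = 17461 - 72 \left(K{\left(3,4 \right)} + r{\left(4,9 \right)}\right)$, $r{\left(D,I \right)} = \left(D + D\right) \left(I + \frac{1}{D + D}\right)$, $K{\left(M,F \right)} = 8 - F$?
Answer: $57481$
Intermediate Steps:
$r{\left(D,I \right)} = 2 D \left(I + \frac{1}{2 D}\right)$
$c = 11917$ ($c = 17461 - 72 \left(\left(8 - 4\right) + \left(1 + 2 \cdot 4 \cdot 9\right)\right) = 17461 - 72 \left(\left(8 - 4\right) + \left(1 + 72\right)\right) = 17461 - 72 \left(4 + 73\right) = 17461 - 5544 = 11917$)
$45564 + c = 45564 + 11917 = 57481$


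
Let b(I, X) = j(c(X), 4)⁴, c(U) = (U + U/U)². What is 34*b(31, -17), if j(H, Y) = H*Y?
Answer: 37383395344384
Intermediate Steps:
c(U) = (1 + U)² (c(U) = (U + 1)² = (1 + U)²)
b(I, X) = 256*(1 + X)⁸ (b(I, X) = ((1 + X)²*4)⁴ = (4*(1 + X)²)⁴ = 256*(1 + X)⁸)
34*b(31, -17) = 34*(256*(1 - 17)⁸) = 34*(256*(-16)⁸) = 34*(256*4294967296) = 34*1099511627776 = 37383395344384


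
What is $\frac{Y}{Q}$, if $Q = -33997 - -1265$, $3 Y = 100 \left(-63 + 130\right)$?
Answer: $- \frac{1675}{24549} \approx -0.068231$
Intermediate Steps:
$Y = \frac{6700}{3}$ ($Y = \frac{100 \left(-63 + 130\right)}{3} = \frac{100 \cdot 67}{3} = \frac{1}{3} \cdot 6700 = \frac{6700}{3} \approx 2233.3$)
$Q = -32732$ ($Q = -33997 + 1265 = -32732$)
$\frac{Y}{Q} = \frac{6700}{3 \left(-32732\right)} = \frac{6700}{3} \left(- \frac{1}{32732}\right) = - \frac{1675}{24549}$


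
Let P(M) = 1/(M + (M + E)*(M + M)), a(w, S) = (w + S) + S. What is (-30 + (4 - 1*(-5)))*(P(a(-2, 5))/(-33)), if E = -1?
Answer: 7/1320 ≈ 0.0053030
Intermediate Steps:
a(w, S) = w + 2*S (a(w, S) = (S + w) + S = w + 2*S)
P(M) = 1/(M + 2*M*(-1 + M)) (P(M) = 1/(M + (M - 1)*(M + M)) = 1/(M + (-1 + M)*(2*M)) = 1/(M + 2*M*(-1 + M)))
(-30 + (4 - 1*(-5)))*(P(a(-2, 5))/(-33)) = (-30 + (4 - 1*(-5)))*((1/((-2 + 2*5)*(-1 + 2*(-2 + 2*5))))/(-33)) = (-30 + (4 + 5))*((1/((-2 + 10)*(-1 + 2*(-2 + 10))))*(-1/33)) = (-30 + 9)*((1/(8*(-1 + 2*8)))*(-1/33)) = -21*1/(8*(-1 + 16))*(-1)/33 = -21*(⅛)/15*(-1)/33 = -21*(⅛)*(1/15)*(-1)/33 = -7*(-1)/(40*33) = -21*(-1/3960) = 7/1320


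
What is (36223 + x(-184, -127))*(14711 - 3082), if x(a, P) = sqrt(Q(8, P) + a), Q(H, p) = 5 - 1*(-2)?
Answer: 421237267 + 11629*I*sqrt(177) ≈ 4.2124e+8 + 1.5471e+5*I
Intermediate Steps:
Q(H, p) = 7 (Q(H, p) = 5 + 2 = 7)
x(a, P) = sqrt(7 + a)
(36223 + x(-184, -127))*(14711 - 3082) = (36223 + sqrt(7 - 184))*(14711 - 3082) = (36223 + sqrt(-177))*11629 = (36223 + I*sqrt(177))*11629 = 421237267 + 11629*I*sqrt(177)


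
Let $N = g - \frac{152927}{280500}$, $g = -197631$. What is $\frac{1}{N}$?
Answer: $- \frac{280500}{55435648427} \approx -5.0599 \cdot 10^{-6}$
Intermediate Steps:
$N = - \frac{55435648427}{280500}$ ($N = -197631 - \frac{152927}{280500} = - \frac{55435648427}{280500} \approx -1.9763 \cdot 10^{5}$)
$\frac{1}{N} = \frac{1}{- \frac{55435648427}{280500}} = - \frac{280500}{55435648427}$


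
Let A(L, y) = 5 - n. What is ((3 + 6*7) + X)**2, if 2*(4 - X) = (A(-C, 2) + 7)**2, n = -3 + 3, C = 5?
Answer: 529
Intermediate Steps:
n = 0
A(L, y) = 5 (A(L, y) = 5 - 1*0 = 5 + 0 = 5)
X = -68 (X = 4 - (5 + 7)**2/2 = 4 - 1/2*12**2 = 4 - 1/2*144 = 4 - 72 = -68)
((3 + 6*7) + X)**2 = ((3 + 6*7) - 68)**2 = ((3 + 42) - 68)**2 = (45 - 68)**2 = (-23)**2 = 529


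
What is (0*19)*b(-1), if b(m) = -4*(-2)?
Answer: 0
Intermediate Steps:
b(m) = 8
(0*19)*b(-1) = (0*19)*8 = 0*8 = 0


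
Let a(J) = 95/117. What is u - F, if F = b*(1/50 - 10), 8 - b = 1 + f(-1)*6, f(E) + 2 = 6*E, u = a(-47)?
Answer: 643163/1170 ≈ 549.71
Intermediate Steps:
a(J) = 95/117 (a(J) = 95*(1/117) = 95/117)
u = 95/117 ≈ 0.81197
f(E) = -2 + 6*E
b = 55 (b = 8 - (1 + (-2 + 6*(-1))*6) = 8 - (1 + (-2 - 6)*6) = 8 - (1 - 8*6) = 8 - (1 - 48) = 8 - 1*(-47) = 8 + 47 = 55)
F = -5489/10 (F = 55*(1/50 - 10) = 55*(-499/50) = -5489/10 ≈ -548.90)
u - F = 95/117 - 1*(-5489/10) = 95/117 + 5489/10 = 643163/1170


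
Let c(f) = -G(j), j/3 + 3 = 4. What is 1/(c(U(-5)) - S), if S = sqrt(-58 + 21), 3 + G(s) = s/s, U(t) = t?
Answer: 2/41 + I*sqrt(37)/41 ≈ 0.048781 + 0.14836*I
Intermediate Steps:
j = 3 (j = -9 + 3*4 = -9 + 12 = 3)
G(s) = -2 (G(s) = -3 + s/s = -3 + 1 = -2)
c(f) = 2 (c(f) = -1*(-2) = 2)
S = I*sqrt(37) (S = sqrt(-37) = I*sqrt(37) ≈ 6.0828*I)
1/(c(U(-5)) - S) = 1/(2 - I*sqrt(37))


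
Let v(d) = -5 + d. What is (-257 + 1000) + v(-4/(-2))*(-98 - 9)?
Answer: 1064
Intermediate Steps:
(-257 + 1000) + v(-4/(-2))*(-98 - 9) = (-257 + 1000) + (-5 - 4/(-2))*(-98 - 9) = 743 + (-5 - 4*(-½))*(-107) = 743 + (-5 + 2)*(-107) = 743 - 3*(-107) = 743 + 321 = 1064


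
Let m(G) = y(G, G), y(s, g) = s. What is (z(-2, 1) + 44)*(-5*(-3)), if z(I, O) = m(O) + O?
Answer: 690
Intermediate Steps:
m(G) = G
z(I, O) = 2*O (z(I, O) = O + O = 2*O)
(z(-2, 1) + 44)*(-5*(-3)) = (2*1 + 44)*(-5*(-3)) = (2 + 44)*15 = 46*15 = 690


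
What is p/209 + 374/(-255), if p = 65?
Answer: -3623/3135 ≈ -1.1557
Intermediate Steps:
p/209 + 374/(-255) = 65/209 + 374/(-255) = 65*(1/209) + 374*(-1/255) = 65/209 - 22/15 = -3623/3135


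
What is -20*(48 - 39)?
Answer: -180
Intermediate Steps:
-20*(48 - 39) = -20*9 = -1*180 = -180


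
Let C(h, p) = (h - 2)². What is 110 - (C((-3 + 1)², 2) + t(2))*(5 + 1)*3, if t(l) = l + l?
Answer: -34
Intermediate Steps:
t(l) = 2*l
C(h, p) = (-2 + h)²
110 - (C((-3 + 1)², 2) + t(2))*(5 + 1)*3 = 110 - ((-2 + (-3 + 1)²)² + 2*2)*(5 + 1)*3 = 110 - ((-2 + (-2)²)² + 4)*6*3 = 110 - ((-2 + 4)² + 4)*18 = 110 - (2² + 4)*18 = 110 - (4 + 4)*18 = 110 - 8*18 = 110 - 1*144 = 110 - 144 = -34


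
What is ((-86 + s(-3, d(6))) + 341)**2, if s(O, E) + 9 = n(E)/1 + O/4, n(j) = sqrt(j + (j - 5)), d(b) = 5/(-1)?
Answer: 962121/16 + 981*I*sqrt(15)/2 ≈ 60133.0 + 1899.7*I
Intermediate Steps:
d(b) = -5 (d(b) = 5*(-1) = -5)
n(j) = sqrt(-5 + 2*j) (n(j) = sqrt(j + (-5 + j)) = sqrt(-5 + 2*j))
s(O, E) = -9 + sqrt(-5 + 2*E) + O/4 (s(O, E) = -9 + (sqrt(-5 + 2*E)/1 + O/4) = -9 + (sqrt(-5 + 2*E)*1 + O*(1/4)) = -9 + (sqrt(-5 + 2*E) + O/4) = -9 + sqrt(-5 + 2*E) + O/4)
((-86 + s(-3, d(6))) + 341)**2 = ((-86 + (-9 + sqrt(-5 + 2*(-5)) + (1/4)*(-3))) + 341)**2 = ((-86 + (-9 + sqrt(-5 - 10) - 3/4)) + 341)**2 = ((-86 + (-9 + sqrt(-15) - 3/4)) + 341)**2 = ((-86 + (-9 + I*sqrt(15) - 3/4)) + 341)**2 = ((-86 + (-39/4 + I*sqrt(15))) + 341)**2 = ((-383/4 + I*sqrt(15)) + 341)**2 = (981/4 + I*sqrt(15))**2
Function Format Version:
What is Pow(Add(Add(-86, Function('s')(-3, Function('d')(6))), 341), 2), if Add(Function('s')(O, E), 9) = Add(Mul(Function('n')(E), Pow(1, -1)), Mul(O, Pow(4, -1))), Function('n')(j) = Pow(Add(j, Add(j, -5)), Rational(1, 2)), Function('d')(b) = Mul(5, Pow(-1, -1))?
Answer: Add(Rational(962121, 16), Mul(Rational(981, 2), I, Pow(15, Rational(1, 2)))) ≈ Add(60133., Mul(1899.7, I))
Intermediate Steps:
Function('d')(b) = -5 (Function('d')(b) = Mul(5, -1) = -5)
Function('n')(j) = Pow(Add(-5, Mul(2, j)), Rational(1, 2)) (Function('n')(j) = Pow(Add(j, Add(-5, j)), Rational(1, 2)) = Pow(Add(-5, Mul(2, j)), Rational(1, 2)))
Function('s')(O, E) = Add(-9, Pow(Add(-5, Mul(2, E)), Rational(1, 2)), Mul(Rational(1, 4), O)) (Function('s')(O, E) = Add(-9, Add(Mul(Pow(Add(-5, Mul(2, E)), Rational(1, 2)), Pow(1, -1)), Mul(O, Pow(4, -1)))) = Add(-9, Add(Mul(Pow(Add(-5, Mul(2, E)), Rational(1, 2)), 1), Mul(O, Rational(1, 4)))) = Add(-9, Add(Pow(Add(-5, Mul(2, E)), Rational(1, 2)), Mul(Rational(1, 4), O))) = Add(-9, Pow(Add(-5, Mul(2, E)), Rational(1, 2)), Mul(Rational(1, 4), O)))
Pow(Add(Add(-86, Function('s')(-3, Function('d')(6))), 341), 2) = Pow(Add(Add(-86, Add(-9, Pow(Add(-5, Mul(2, -5)), Rational(1, 2)), Mul(Rational(1, 4), -3))), 341), 2) = Pow(Add(Add(-86, Add(-9, Pow(Add(-5, -10), Rational(1, 2)), Rational(-3, 4))), 341), 2) = Pow(Add(Add(-86, Add(-9, Pow(-15, Rational(1, 2)), Rational(-3, 4))), 341), 2) = Pow(Add(Add(-86, Add(-9, Mul(I, Pow(15, Rational(1, 2))), Rational(-3, 4))), 341), 2) = Pow(Add(Add(-86, Add(Rational(-39, 4), Mul(I, Pow(15, Rational(1, 2))))), 341), 2) = Pow(Add(Add(Rational(-383, 4), Mul(I, Pow(15, Rational(1, 2)))), 341), 2) = Pow(Add(Rational(981, 4), Mul(I, Pow(15, Rational(1, 2)))), 2)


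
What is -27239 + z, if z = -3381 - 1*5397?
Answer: -36017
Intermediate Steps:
z = -8778 (z = -3381 - 5397 = -8778)
-27239 + z = -27239 - 8778 = -36017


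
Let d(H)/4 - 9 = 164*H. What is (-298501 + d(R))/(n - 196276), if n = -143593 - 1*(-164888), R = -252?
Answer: 27281/10293 ≈ 2.6504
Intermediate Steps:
d(H) = 36 + 656*H (d(H) = 36 + 4*(164*H) = 36 + 656*H)
n = 21295 (n = -143593 + 164888 = 21295)
(-298501 + d(R))/(n - 196276) = (-298501 + (36 + 656*(-252)))/(21295 - 196276) = (-298501 + (36 - 165312))/(-174981) = (-298501 - 165276)*(-1/174981) = -463777*(-1/174981) = 27281/10293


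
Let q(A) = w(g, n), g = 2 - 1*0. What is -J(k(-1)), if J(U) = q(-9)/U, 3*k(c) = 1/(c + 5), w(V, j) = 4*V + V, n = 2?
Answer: -120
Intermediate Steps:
g = 2 (g = 2 + 0 = 2)
w(V, j) = 5*V
q(A) = 10 (q(A) = 5*2 = 10)
k(c) = 1/(3*(5 + c)) (k(c) = 1/(3*(c + 5)) = 1/(3*(5 + c)))
J(U) = 10/U
-J(k(-1)) = -10/(1/(3*(5 - 1))) = -10/((⅓)/4) = -10/((⅓)*(¼)) = -10/1/12 = -10*12 = -1*120 = -120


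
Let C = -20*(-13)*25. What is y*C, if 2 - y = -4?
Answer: 39000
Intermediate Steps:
y = 6 (y = 2 - 1*(-4) = 2 + 4 = 6)
C = 6500 (C = 260*25 = 6500)
y*C = 6*6500 = 39000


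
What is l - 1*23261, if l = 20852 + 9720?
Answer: 7311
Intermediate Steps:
l = 30572
l - 1*23261 = 30572 - 1*23261 = 30572 - 23261 = 7311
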